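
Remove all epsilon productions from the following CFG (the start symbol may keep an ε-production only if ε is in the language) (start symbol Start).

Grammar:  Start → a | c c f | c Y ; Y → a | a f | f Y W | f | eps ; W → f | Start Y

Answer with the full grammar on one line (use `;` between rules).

Start → a | c c f | c Y | c; Y → a | a f | f Y W | f W | f; W → f | Start Y | Start

Nullable nonterminals: {Y}.
ε ∉ L(G), so no ε-production is kept.
Add the nullable-subset variants: Start → c Y gives c Y | c. Y → f Y W gives f Y W | f W. W → Start Y gives Start Y | Start.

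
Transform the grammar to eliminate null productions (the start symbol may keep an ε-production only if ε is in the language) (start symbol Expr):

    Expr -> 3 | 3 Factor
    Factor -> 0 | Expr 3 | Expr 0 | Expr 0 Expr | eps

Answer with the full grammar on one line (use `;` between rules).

Expr -> 3 | 3 Factor; Factor -> 0 | Expr 3 | Expr 0 | Expr 0 Expr

The nullable symbols are {Factor}.
ε ∉ L(G), so no ε-production is kept.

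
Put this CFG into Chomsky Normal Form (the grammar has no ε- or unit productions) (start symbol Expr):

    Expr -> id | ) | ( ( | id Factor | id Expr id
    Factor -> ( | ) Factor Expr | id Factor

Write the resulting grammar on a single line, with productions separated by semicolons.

Expr -> id | ) | X1 X1 | X2 Factor | X2 Y1; Factor -> ( | X3 Y2 | X2 Factor; X1 -> (; X2 -> id; X3 -> ); Y1 -> Expr X2; Y2 -> Factor Expr

Introduce a nonterminal for each terminal appearing in a rule of length ≥ 2: X1 → (, X2 → id, X3 → ).
Binarize each right-hand side of length ≥ 3 by chaining fresh nonterminals (Y1, Y2, …): affected rules were Expr → X2 Expr X2; Factor → X3 Factor Expr.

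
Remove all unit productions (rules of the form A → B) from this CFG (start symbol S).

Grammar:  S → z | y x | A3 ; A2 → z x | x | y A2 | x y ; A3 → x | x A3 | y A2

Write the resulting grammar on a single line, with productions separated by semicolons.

S → z | y x | x | x A3 | y A2; A2 → z x | x | y A2 | x y; A3 → x | x A3 | y A2

Unit pairs: S ⇒* {A3}.
For every A with A ⇒* B via unit rules, add B's non-unit alternatives to A; then delete every rule of the form X → Y.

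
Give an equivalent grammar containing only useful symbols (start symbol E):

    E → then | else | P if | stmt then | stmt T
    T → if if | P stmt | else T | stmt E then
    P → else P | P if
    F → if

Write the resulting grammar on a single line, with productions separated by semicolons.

Generating nonterminals: {E, F, T}.
Reachable from E after that: {E, T}.
Removed useless symbols: {F, P} and every production mentioning them.

E → then | else | stmt then | stmt T; T → if if | else T | stmt E then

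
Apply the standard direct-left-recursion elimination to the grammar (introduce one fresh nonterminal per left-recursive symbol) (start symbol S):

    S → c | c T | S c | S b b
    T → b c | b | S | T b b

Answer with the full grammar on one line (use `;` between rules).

S → c S' | c T S'; T → b c T' | b T' | S T'; S' → c S' | b b S' | ε; T' → b b T' | ε

Left recursion appears on S, T.
For S: α = {c, b b}, β = {c, c T}. Rewrite as S → β S' and S' → α S' | ε.
For T: α = {b b}, β = {b c, b, S}. Rewrite as T → β T' and T' → α T' | ε.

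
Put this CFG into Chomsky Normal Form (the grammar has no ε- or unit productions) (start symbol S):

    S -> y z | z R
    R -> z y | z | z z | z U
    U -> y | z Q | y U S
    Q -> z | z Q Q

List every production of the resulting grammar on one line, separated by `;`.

S -> X1 X2 | X2 R; R -> X2 X1 | z | X2 X2 | X2 U; U -> y | X2 Q | X1 Y1; Q -> z | X2 Y2; X1 -> y; X2 -> z; Y1 -> U S; Y2 -> Q Q

Introduce a nonterminal for each terminal appearing in a rule of length ≥ 2: X1 → y, X2 → z.
Binarize each right-hand side of length ≥ 3 by chaining fresh nonterminals (Y1, Y2, …): affected rules were U → X1 U S; Q → X2 Q Q.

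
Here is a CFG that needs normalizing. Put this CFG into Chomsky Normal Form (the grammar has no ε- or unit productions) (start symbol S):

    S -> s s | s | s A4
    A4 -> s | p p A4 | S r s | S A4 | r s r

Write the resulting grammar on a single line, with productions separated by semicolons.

Introduce a nonterminal for each terminal appearing in a rule of length ≥ 2: X1 → s, X2 → p, X3 → r.
Binarize each right-hand side of length ≥ 3 by chaining fresh nonterminals (Y1, Y2, …): affected rules were A4 → X2 X2 A4; A4 → S X3 X1; A4 → X3 X1 X3.

S -> X1 X1 | s | X1 A4; A4 -> s | X2 Y1 | S Y2 | S A4 | X3 Y3; X1 -> s; X2 -> p; X3 -> r; Y1 -> X2 A4; Y2 -> X3 X1; Y3 -> X1 X3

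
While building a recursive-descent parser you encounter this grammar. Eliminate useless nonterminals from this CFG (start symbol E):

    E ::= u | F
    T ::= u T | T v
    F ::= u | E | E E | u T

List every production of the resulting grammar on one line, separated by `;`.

E ::= u | F; F ::= u | E | E E

Generating nonterminals: {E, F}.
Reachable from E after that: {E, F}.
Removed useless symbols: {T} and every production mentioning them.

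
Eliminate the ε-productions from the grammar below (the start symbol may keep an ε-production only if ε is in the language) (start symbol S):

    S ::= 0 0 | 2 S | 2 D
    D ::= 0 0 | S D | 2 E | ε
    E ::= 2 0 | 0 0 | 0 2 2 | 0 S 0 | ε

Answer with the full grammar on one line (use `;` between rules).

S ::= 0 0 | 2 S | 2 D | 2; D ::= 0 0 | S D | S | 2 E | 2; E ::= 2 0 | 0 0 | 0 2 2 | 0 S 0

Nullable nonterminals: {D, E}.
ε ∉ L(G), so no ε-production is kept.
Expand every rule over subsets of its nullable positions: S → 2 D gives 2 D | 2. D → S D gives S D | S. D → 2 E gives 2 E | 2.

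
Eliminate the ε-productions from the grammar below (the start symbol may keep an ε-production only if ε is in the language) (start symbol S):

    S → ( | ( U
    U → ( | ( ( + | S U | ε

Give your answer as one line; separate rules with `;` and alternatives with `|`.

The nullable symbols are {U}.
ε ∉ L(G), so no ε-production is kept.
Expand every rule over subsets of its nullable positions: U → S U gives S U | S.

S → ( | ( U; U → ( | ( ( + | S U | S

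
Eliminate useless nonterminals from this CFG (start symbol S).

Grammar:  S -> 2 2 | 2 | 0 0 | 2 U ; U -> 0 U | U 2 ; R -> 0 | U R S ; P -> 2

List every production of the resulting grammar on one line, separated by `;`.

Generating nonterminals: {P, R, S}.
Reachable from S after that: {S}.
Removed useless symbols: {P, R, U} and every production mentioning them.

S -> 2 2 | 2 | 0 0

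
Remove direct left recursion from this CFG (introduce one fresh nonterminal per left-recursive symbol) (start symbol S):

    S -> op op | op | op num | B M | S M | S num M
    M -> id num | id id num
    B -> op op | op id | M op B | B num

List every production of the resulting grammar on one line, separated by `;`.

S -> op op S' | op S' | op num S' | B M S'; M -> id num | id id num; B -> op op B' | op id B' | M op B B'; S' -> M S' | num M S' | eps; B' -> num B' | eps

Left recursion appears on S, B.
For S: α = {M, num M}, β = {op op, op, op num, B M}. Rewrite as S → β S' and S' → α S' | ε.
For B: α = {num}, β = {op op, op id, M op B}. Rewrite as B → β B' and B' → α B' | ε.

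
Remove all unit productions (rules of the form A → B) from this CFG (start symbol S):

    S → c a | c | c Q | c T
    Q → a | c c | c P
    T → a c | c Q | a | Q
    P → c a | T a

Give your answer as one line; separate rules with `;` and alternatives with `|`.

S → c a | c | c Q | c T; Q → a | c c | c P; T → a | c c | c P | a c | c Q; P → c a | T a

Unit pairs: T ⇒* {Q}.
Replace each nonterminal's rules with the union of the non-unit rules of every nonterminal it unit-derives.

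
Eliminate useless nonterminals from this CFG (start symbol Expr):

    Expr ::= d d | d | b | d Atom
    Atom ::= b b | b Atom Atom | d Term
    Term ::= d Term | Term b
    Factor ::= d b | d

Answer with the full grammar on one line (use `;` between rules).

Expr ::= d d | d | b | d Atom; Atom ::= b b | b Atom Atom

Generating nonterminals: {Atom, Expr, Factor}.
Reachable from Expr after that: {Atom, Expr}.
Removed useless symbols: {Factor, Term} and every production mentioning them.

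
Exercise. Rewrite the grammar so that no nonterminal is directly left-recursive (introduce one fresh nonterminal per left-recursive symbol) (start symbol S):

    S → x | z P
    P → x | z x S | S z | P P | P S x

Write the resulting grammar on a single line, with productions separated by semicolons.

S → x | z P; P → x P' | z x S P' | S z P'; P' → P P' | S x P' | ε

Left recursion appears on P.
For P: α = {P, S x}, β = {x, z x S, S z}. Rewrite as P → β P' and P' → α P' | ε.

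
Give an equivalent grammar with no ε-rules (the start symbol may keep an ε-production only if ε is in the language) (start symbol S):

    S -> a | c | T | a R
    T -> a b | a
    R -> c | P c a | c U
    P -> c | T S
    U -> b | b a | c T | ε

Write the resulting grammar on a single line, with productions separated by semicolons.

Nullable nonterminals: {U}.
ε ∉ L(G), so no ε-production is kept.

S -> a | c | T | a R; T -> a b | a; R -> c | P c a | c U; P -> c | T S; U -> b | b a | c T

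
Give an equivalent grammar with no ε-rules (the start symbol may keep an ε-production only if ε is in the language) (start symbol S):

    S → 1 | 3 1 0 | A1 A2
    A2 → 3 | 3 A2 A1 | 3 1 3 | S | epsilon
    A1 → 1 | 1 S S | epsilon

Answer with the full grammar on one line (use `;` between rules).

S → 1 | 3 1 0 | A1 A2 | A1 | A2 | ε; A2 → 3 | 3 A2 A1 | 3 A2 | 3 A1 | 3 1 3 | S; A1 → 1 | 1 S S | 1 S

Nullable set = {A1, A2, S}.
ε ∈ L(G) since S is nullable, so keep S → ε.
Add the nullable-subset variants: S → A1 A2 gives A1 A2 | A1 | A2. A2 → 3 A2 A1 gives 3 A2 A1 | 3 A2 | 3 A1. A1 → 1 S S gives 1 S S | 1 S.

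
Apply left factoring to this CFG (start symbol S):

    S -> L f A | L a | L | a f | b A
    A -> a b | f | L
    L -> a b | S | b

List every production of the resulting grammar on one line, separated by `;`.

S -> a f | b A | L S'; A -> a b | f | L; L -> a b | S | b; S' -> f A | a | ε

S has alternatives sharing prefix 'L': factor to S → L S' with S' → f A | a | ε.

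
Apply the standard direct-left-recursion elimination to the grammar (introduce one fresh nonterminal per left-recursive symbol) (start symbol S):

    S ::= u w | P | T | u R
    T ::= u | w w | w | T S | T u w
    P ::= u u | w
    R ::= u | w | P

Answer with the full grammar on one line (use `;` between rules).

S ::= u w | P | T | u R; T ::= u T' | w w T' | w T'; P ::= u u | w; R ::= u | w | P; T' ::= S T' | u w T' | eps

Directly left-recursive nonterminal: T.
For T: α = {S, u w}, β = {u, w w, w}. Rewrite as T → β T' and T' → α T' | ε.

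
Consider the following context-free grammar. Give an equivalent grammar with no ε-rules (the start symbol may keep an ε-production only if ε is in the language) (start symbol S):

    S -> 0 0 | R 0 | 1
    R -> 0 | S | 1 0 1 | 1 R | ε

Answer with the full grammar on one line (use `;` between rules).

Nullable nonterminals: {R}.
ε ∉ L(G), so no ε-production is kept.
For each production, add variants omitting each subset of nullable occurrences: S → R 0 gives R 0 | 0. R → 1 R gives 1 R | 1.

S -> 0 0 | R 0 | 0 | 1; R -> 0 | S | 1 0 1 | 1 R | 1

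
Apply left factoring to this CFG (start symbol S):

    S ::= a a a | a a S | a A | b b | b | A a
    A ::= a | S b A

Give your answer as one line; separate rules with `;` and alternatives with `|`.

S ::= A a | a S' | b S''; A ::= a | S b A; S' ::= A | a S'''; S'' ::= b | epsilon; S''' ::= a | S

S has alternatives sharing prefix 'a': factor to S → a S' with S' → a a | a S | A.
S has alternatives sharing prefix 'b': factor to S → b S'' with S'' → b | ε.
S' has alternatives sharing prefix 'a': factor to S' → a S''' with S''' → a | S.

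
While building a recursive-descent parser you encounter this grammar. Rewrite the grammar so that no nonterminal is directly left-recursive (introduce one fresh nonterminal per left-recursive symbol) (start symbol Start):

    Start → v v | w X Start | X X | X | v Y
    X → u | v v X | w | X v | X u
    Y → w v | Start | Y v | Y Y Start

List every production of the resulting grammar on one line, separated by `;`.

Left recursion appears on X, Y.
For X: α = {v, u}, β = {u, v v X, w}. Rewrite as X → β X1 and X1 → α X1 | ε.
For Y: α = {v, Y Start}, β = {w v, Start}. Rewrite as Y → β Y1 and Y1 → α Y1 | ε.

Start → v v | w X Start | X X | X | v Y; X → u X1 | v v X X1 | w X1; Y → w v Y1 | Start Y1; X1 → v X1 | u X1 | ε; Y1 → v Y1 | Y Start Y1 | ε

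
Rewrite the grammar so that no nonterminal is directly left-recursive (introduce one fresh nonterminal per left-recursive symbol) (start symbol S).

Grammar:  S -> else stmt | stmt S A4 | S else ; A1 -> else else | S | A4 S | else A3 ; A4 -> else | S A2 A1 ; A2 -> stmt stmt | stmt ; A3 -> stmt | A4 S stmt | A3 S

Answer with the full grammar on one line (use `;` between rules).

S -> else stmt S' | stmt S A4 S'; A1 -> else else | S | A4 S | else A3; A4 -> else | S A2 A1; A2 -> stmt stmt | stmt; A3 -> stmt A3' | A4 S stmt A3'; S' -> else S' | ε; A3' -> S A3' | ε

S, A3 are directly left-recursive.
For S: α = {else}, β = {else stmt, stmt S A4}. Rewrite as S → β S' and S' → α S' | ε.
For A3: α = {S}, β = {stmt, A4 S stmt}. Rewrite as A3 → β A3' and A3' → α A3' | ε.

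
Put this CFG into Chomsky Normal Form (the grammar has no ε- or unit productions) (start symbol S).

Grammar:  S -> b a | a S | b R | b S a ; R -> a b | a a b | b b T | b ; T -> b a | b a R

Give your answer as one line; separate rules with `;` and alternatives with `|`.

S -> X1 X2 | X2 S | X1 R | X1 Y1; R -> X2 X1 | X2 Y2 | X1 Y3 | b; T -> X1 X2 | X1 Y4; X1 -> b; X2 -> a; Y1 -> S X2; Y2 -> X2 X1; Y3 -> X1 T; Y4 -> X2 R

Introduce a nonterminal for each terminal appearing in a rule of length ≥ 2: X1 → b, X2 → a.
Binarize each right-hand side of length ≥ 3 by chaining fresh nonterminals (Y1, Y2, …): affected rules were S → X1 S X2; R → X2 X2 X1; R → X1 X1 T; T → X1 X2 R.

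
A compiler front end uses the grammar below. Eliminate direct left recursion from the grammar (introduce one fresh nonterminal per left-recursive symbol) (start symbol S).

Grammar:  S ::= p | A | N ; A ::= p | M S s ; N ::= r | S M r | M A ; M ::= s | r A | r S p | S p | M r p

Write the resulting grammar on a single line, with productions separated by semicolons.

Directly left-recursive nonterminal: M.
For M: α = {r p}, β = {s, r A, r S p, S p}. Rewrite as M → β M' and M' → α M' | ε.

S ::= p | A | N; A ::= p | M S s; N ::= r | S M r | M A; M ::= s M' | r A M' | r S p M' | S p M'; M' ::= r p M' | epsilon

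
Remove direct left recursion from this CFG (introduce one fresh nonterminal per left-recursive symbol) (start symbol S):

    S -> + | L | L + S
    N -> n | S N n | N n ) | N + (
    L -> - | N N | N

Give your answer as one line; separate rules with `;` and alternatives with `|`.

S -> + | L | L + S; N -> n N' | S N n N'; L -> - | N N | N; N' -> n ) N' | + ( N' | ε

N is directly left-recursive.
For N: α = {n ), + (}, β = {n, S N n}. Rewrite as N → β N' and N' → α N' | ε.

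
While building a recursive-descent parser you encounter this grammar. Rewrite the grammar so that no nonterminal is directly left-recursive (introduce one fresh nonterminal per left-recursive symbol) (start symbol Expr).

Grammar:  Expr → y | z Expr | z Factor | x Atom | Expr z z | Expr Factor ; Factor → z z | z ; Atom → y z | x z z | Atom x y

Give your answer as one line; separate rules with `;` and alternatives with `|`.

Expr, Atom are directly left-recursive.
For Expr: α = {z z, Factor}, β = {y, z Expr, z Factor, x Atom}. Rewrite as Expr → β Expr1 and Expr1 → α Expr1 | ε.
For Atom: α = {x y}, β = {y z, x z z}. Rewrite as Atom → β Atom1 and Atom1 → α Atom1 | ε.

Expr → y Expr1 | z Expr Expr1 | z Factor Expr1 | x Atom Expr1; Factor → z z | z; Atom → y z Atom1 | x z z Atom1; Expr1 → z z Expr1 | Factor Expr1 | ε; Atom1 → x y Atom1 | ε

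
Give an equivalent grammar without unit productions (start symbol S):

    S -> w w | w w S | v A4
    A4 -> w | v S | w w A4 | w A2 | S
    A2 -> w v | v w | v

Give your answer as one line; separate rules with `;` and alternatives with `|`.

Unit pairs: A4 ⇒* {S}.
Replace each nonterminal's rules with the union of the non-unit rules of every nonterminal it unit-derives.

S -> w w | w w S | v A4; A4 -> w | v S | w w A4 | w A2 | w w | w w S | v A4; A2 -> w v | v w | v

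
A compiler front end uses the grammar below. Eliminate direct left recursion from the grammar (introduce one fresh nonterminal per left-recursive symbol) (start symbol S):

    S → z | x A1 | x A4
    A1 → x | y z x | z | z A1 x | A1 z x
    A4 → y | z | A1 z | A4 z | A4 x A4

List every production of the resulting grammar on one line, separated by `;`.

S → z | x A1 | x A4; A1 → x A1' | y z x A1' | z A1' | z A1 x A1'; A4 → y A4' | z A4' | A1 z A4'; A1' → z x A1' | ε; A4' → z A4' | x A4 A4' | ε

Left recursion appears on A1, A4.
For A1: α = {z x}, β = {x, y z x, z, z A1 x}. Rewrite as A1 → β A1' and A1' → α A1' | ε.
For A4: α = {z, x A4}, β = {y, z, A1 z}. Rewrite as A4 → β A4' and A4' → α A4' | ε.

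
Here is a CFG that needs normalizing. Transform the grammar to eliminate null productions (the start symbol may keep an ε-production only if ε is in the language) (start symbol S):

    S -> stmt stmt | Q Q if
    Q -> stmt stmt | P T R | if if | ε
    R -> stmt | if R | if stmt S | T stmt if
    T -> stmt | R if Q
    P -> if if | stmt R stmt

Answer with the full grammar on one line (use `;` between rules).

S -> stmt stmt | Q Q if | Q if | if; Q -> stmt stmt | P T R | if if; R -> stmt | if R | if stmt S | T stmt if; T -> stmt | R if Q | R if; P -> if if | stmt R stmt

Nullable nonterminals: {Q}.
ε ∉ L(G), so no ε-production is kept.
Expand every rule over subsets of its nullable positions: S → Q Q if gives Q Q if | Q if | if. T → R if Q gives R if Q | R if.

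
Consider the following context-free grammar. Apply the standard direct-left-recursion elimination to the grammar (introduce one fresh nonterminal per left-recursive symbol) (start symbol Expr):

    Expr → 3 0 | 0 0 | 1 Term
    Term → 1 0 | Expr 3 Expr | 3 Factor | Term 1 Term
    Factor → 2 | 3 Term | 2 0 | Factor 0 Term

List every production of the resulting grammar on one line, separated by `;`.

Expr → 3 0 | 0 0 | 1 Term; Term → 1 0 Term1 | Expr 3 Expr Term1 | 3 Factor Term1; Factor → 2 Factor1 | 3 Term Factor1 | 2 0 Factor1; Term1 → 1 Term Term1 | ε; Factor1 → 0 Term Factor1 | ε

Directly left-recursive nonterminals: Term, Factor.
For Term: α = {1 Term}, β = {1 0, Expr 3 Expr, 3 Factor}. Rewrite as Term → β Term1 and Term1 → α Term1 | ε.
For Factor: α = {0 Term}, β = {2, 3 Term, 2 0}. Rewrite as Factor → β Factor1 and Factor1 → α Factor1 | ε.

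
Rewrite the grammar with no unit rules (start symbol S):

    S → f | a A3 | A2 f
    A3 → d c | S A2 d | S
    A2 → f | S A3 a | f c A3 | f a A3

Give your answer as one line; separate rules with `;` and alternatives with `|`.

S → f | a A3 | A2 f; A3 → f | a A3 | A2 f | d c | S A2 d; A2 → f | S A3 a | f c A3 | f a A3

Unit pairs: A3 ⇒* {S}.
Replace each nonterminal's rules with the union of the non-unit rules of every nonterminal it unit-derives.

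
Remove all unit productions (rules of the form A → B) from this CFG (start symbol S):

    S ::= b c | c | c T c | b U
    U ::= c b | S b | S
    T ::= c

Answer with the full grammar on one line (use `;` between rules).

S ::= b c | c | c T c | b U; U ::= c b | S b | b c | c | c T c | b U; T ::= c

Unit pairs: U ⇒* {S}.
For every A with A ⇒* B via unit rules, add B's non-unit alternatives to A; then delete every rule of the form X → Y.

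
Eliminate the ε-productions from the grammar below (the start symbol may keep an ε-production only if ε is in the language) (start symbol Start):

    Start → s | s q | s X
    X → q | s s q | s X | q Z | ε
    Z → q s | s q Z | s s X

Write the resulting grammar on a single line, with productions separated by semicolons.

The nullable symbols are {X}.
ε ∉ L(G), so no ε-production is kept.
Expand every rule over subsets of its nullable positions: X → s X gives s X | s. Z → s s X gives s s X | s s.

Start → s | s q | s X; X → q | s s q | s X | s | q Z; Z → q s | s q Z | s s X | s s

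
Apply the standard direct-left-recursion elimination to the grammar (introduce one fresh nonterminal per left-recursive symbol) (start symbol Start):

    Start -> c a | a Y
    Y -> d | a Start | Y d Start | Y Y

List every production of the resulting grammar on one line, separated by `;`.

Left recursion appears on Y.
For Y: α = {d Start, Y}, β = {d, a Start}. Rewrite as Y → β Y1 and Y1 → α Y1 | ε.

Start -> c a | a Y; Y -> d Y1 | a Start Y1; Y1 -> d Start Y1 | Y Y1 | ε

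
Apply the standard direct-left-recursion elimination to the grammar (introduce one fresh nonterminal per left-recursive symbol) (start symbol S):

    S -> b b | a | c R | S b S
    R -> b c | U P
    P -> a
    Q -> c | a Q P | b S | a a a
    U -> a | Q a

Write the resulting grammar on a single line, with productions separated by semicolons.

S -> b b S' | a S' | c R S'; R -> b c | U P; P -> a; Q -> c | a Q P | b S | a a a; U -> a | Q a; S' -> b S S' | epsilon

S is directly left-recursive.
For S: α = {b S}, β = {b b, a, c R}. Rewrite as S → β S' and S' → α S' | ε.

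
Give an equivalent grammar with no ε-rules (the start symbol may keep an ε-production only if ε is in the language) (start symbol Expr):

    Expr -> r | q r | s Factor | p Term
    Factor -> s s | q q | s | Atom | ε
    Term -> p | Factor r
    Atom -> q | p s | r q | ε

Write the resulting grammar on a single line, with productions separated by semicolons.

Nullable set = {Atom, Factor}.
ε ∉ L(G), so no ε-production is kept.
For each production, add variants omitting each subset of nullable occurrences: Expr → s Factor gives s Factor | s. Term → Factor r gives Factor r | r.

Expr -> r | q r | s Factor | s | p Term; Factor -> s s | q q | s | Atom; Term -> p | Factor r | r; Atom -> q | p s | r q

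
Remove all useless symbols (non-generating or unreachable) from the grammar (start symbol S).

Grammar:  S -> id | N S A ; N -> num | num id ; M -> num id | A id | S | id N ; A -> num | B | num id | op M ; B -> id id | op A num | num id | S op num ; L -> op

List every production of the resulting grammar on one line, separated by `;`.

Generating nonterminals: {A, B, L, M, N, S}.
Reachable from S after that: {A, B, M, N, S}.
Removed useless symbols: {L} and every production mentioning them.

S -> id | N S A; N -> num | num id; M -> num id | A id | S | id N; A -> num | B | num id | op M; B -> id id | op A num | num id | S op num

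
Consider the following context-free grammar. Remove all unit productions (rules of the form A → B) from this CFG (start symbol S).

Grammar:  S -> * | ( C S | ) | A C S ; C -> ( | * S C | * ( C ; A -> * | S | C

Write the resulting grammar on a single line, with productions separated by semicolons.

S -> * | ( C S | ) | A C S; C -> ( | * S C | * ( C; A -> ( | * S C | * ( C | * | ( C S | ) | A C S

Unit pairs: A ⇒* {C, S}.
For each unit pair (A, B), copy every non-unit production of B to A, then drop all unit productions.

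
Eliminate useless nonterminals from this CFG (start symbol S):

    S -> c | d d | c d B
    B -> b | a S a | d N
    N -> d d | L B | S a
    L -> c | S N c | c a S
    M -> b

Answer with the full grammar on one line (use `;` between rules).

S -> c | d d | c d B; B -> b | a S a | d N; N -> d d | L B | S a; L -> c | S N c | c a S

Generating nonterminals: {B, L, M, N, S}.
Reachable from S after that: {B, L, N, S}.
Removed useless symbols: {M} and every production mentioning them.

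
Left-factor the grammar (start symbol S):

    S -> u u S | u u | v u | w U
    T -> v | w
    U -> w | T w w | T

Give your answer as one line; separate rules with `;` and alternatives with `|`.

S has alternatives sharing prefix 'u u': factor to S → u u S' with S' → S | ε.
U has alternatives sharing prefix 'T': factor to U → T U' with U' → w w | ε.

S -> v u | w U | u u S'; T -> v | w; U -> w | T U'; S' -> S | ε; U' -> w w | ε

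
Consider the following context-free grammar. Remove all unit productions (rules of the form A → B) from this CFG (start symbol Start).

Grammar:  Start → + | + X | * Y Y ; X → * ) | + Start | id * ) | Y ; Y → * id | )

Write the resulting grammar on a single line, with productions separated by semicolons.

Unit pairs: X ⇒* {Y}.
For each unit pair (A, B), copy every non-unit production of B to A, then drop all unit productions.

Start → + | + X | * Y Y; X → * ) | + Start | id * ) | * id | ); Y → * id | )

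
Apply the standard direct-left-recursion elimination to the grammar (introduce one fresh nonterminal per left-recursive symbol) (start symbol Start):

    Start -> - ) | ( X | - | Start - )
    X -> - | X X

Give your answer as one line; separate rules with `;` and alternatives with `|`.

Start, X are directly left-recursive.
For Start: α = {- )}, β = {- ), ( X, -}. Rewrite as Start → β Start1 and Start1 → α Start1 | ε.
For X: α = {X}, β = {-}. Rewrite as X → β X1 and X1 → α X1 | ε.

Start -> - ) Start1 | ( X Start1 | - Start1; X -> - X1; Start1 -> - ) Start1 | ε; X1 -> X X1 | ε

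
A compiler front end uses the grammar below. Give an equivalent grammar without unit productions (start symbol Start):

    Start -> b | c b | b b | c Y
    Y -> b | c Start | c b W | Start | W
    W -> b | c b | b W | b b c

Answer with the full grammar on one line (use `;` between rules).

Unit pairs: Y ⇒* {Start, W}.
For each unit pair (A, B), copy every non-unit production of B to A, then drop all unit productions.

Start -> b | c b | b b | c Y; Y -> b | c b | b b | c Y | b W | b b c | c Start | c b W; W -> b | c b | b W | b b c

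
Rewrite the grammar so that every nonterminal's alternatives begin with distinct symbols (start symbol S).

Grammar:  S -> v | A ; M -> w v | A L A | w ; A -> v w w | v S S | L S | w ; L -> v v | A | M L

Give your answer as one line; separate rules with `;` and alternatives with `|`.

M has alternatives sharing prefix 'w': factor to M → w M' with M' → v | ε.
A has alternatives sharing prefix 'v': factor to A → v A' with A' → w w | S S.

S -> v | A; M -> A L A | w M'; A -> L S | w | v A'; L -> v v | A | M L; M' -> v | ε; A' -> w w | S S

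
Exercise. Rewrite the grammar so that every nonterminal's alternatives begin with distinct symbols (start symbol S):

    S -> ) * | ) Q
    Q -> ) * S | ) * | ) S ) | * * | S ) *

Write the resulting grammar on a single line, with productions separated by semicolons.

S has alternatives sharing prefix ')': factor to S → ) S' with S' → * | Q.
Q has alternatives sharing prefix ')': factor to Q → ) Q' with Q' → * S | * | S ).
Q' has alternatives sharing prefix '*': factor to Q' → * Q'' with Q'' → S | ε.

S -> ) S'; Q -> * * | S ) * | ) Q'; S' -> * | Q; Q' -> S ) | * Q''; Q'' -> S | ε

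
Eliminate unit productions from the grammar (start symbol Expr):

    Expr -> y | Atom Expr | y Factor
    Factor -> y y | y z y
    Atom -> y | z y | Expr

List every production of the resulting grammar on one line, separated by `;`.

Unit pairs: Atom ⇒* {Expr}.
Replace each nonterminal's rules with the union of the non-unit rules of every nonterminal it unit-derives.

Expr -> y | Atom Expr | y Factor; Factor -> y y | y z y; Atom -> y | z y | Atom Expr | y Factor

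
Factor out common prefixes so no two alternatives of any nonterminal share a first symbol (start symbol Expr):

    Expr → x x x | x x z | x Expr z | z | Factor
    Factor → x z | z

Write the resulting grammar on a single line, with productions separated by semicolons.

Expr → z | Factor | x Expr1; Factor → x z | z; Expr1 → Expr z | x Expr11; Expr11 → x | z

Expr has alternatives sharing prefix 'x': factor to Expr → x Expr1 with Expr1 → x x | x z | Expr z.
Expr1 has alternatives sharing prefix 'x': factor to Expr1 → x Expr11 with Expr11 → x | z.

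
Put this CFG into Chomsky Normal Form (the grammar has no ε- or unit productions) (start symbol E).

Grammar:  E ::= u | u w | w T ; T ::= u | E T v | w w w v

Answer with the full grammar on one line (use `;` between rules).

E ::= u | X1 X2 | X2 T; T ::= u | E Y1 | X2 Y2; X1 ::= u; X2 ::= w; X3 ::= v; Y1 ::= T X3; Y2 ::= X2 Y3; Y3 ::= X2 X3

Introduce a nonterminal for each terminal appearing in a rule of length ≥ 2: X1 → u, X2 → w, X3 → v.
Binarize each right-hand side of length ≥ 3 by chaining fresh nonterminals (Y1, Y2, …): affected rules were T → E T X3; T → X2 X2 X2 X3.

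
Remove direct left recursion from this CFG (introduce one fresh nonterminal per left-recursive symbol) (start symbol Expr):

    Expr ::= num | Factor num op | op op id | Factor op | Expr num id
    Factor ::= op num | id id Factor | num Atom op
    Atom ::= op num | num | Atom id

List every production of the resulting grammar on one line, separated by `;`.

Expr, Atom are directly left-recursive.
For Expr: α = {num id}, β = {num, Factor num op, op op id, Factor op}. Rewrite as Expr → β Expr1 and Expr1 → α Expr1 | ε.
For Atom: α = {id}, β = {op num, num}. Rewrite as Atom → β Atom1 and Atom1 → α Atom1 | ε.

Expr ::= num Expr1 | Factor num op Expr1 | op op id Expr1 | Factor op Expr1; Factor ::= op num | id id Factor | num Atom op; Atom ::= op num Atom1 | num Atom1; Expr1 ::= num id Expr1 | ε; Atom1 ::= id Atom1 | ε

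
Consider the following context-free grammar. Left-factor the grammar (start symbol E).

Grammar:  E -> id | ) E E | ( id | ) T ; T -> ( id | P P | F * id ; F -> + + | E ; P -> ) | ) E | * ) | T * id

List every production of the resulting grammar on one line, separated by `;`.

E -> id | ( id | ) E'; T -> ( id | P P | F * id; F -> + + | E; P -> * ) | T * id | ) P'; E' -> E E | T; P' -> epsilon | E

E has alternatives sharing prefix ')': factor to E → ) E' with E' → E E | T.
P has alternatives sharing prefix ')': factor to P → ) P' with P' → ε | E.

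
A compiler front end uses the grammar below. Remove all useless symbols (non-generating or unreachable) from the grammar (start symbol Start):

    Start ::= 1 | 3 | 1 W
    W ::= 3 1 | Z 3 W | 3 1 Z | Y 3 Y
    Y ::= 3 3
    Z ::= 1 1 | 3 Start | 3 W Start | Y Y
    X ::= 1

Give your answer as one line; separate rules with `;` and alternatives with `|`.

Start ::= 1 | 3 | 1 W; W ::= 3 1 | Z 3 W | 3 1 Z | Y 3 Y; Y ::= 3 3; Z ::= 1 1 | 3 Start | 3 W Start | Y Y

Generating nonterminals: {Start, W, X, Y, Z}.
Reachable from Start after that: {Start, W, Y, Z}.
Removed useless symbols: {X} and every production mentioning them.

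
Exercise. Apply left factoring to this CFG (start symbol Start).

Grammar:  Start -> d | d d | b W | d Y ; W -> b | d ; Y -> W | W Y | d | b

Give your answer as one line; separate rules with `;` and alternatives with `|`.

Start has alternatives sharing prefix 'd': factor to Start → d Start1 with Start1 → ε | d | Y.
Y has alternatives sharing prefix 'W': factor to Y → W Y1 with Y1 → ε | Y.

Start -> b W | d Start1; W -> b | d; Y -> d | b | W Y1; Start1 -> ε | d | Y; Y1 -> ε | Y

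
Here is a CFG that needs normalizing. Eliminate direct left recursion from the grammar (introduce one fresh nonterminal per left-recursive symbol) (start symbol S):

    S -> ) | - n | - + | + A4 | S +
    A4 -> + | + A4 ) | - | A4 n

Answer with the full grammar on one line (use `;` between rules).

S -> ) S' | - n S' | - + S' | + A4 S'; A4 -> + A4' | + A4 ) A4' | - A4'; S' -> + S' | ε; A4' -> n A4' | ε

Directly left-recursive nonterminals: S, A4.
For S: α = {+}, β = {), - n, - +, + A4}. Rewrite as S → β S' and S' → α S' | ε.
For A4: α = {n}, β = {+, + A4 ), -}. Rewrite as A4 → β A4' and A4' → α A4' | ε.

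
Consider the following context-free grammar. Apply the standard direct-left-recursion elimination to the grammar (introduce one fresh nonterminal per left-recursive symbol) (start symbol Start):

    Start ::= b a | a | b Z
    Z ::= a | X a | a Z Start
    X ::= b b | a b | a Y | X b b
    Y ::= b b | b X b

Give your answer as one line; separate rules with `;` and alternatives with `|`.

X is directly left-recursive.
For X: α = {b b}, β = {b b, a b, a Y}. Rewrite as X → β X1 and X1 → α X1 | ε.

Start ::= b a | a | b Z; Z ::= a | X a | a Z Start; X ::= b b X1 | a b X1 | a Y X1; Y ::= b b | b X b; X1 ::= b b X1 | ε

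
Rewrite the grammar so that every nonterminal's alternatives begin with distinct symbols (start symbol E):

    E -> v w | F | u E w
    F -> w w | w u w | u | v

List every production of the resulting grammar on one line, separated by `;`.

E -> v w | F | u E w; F -> u | v | w F'; F' -> w | u w

F has alternatives sharing prefix 'w': factor to F → w F' with F' → w | u w.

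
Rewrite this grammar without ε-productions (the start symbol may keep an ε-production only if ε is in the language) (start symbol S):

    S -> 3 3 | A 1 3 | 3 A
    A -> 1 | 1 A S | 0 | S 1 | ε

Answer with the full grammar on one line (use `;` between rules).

Nullable set = {A}.
ε ∉ L(G), so no ε-production is kept.
Expand every rule over subsets of its nullable positions: S → A 1 3 gives A 1 3 | 1 3. S → 3 A gives 3 A | 3. A → 1 A S gives 1 A S | 1 S.

S -> 3 3 | A 1 3 | 1 3 | 3 A | 3; A -> 1 | 1 A S | 1 S | 0 | S 1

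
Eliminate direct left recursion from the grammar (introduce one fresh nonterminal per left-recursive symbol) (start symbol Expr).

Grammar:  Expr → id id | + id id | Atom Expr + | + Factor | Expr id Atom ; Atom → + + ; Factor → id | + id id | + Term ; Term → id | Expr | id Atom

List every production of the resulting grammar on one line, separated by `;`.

Expr → id id Expr1 | + id id Expr1 | Atom Expr + Expr1 | + Factor Expr1; Atom → + +; Factor → id | + id id | + Term; Term → id | Expr | id Atom; Expr1 → id Atom Expr1 | eps

Directly left-recursive nonterminal: Expr.
For Expr: α = {id Atom}, β = {id id, + id id, Atom Expr +, + Factor}. Rewrite as Expr → β Expr1 and Expr1 → α Expr1 | ε.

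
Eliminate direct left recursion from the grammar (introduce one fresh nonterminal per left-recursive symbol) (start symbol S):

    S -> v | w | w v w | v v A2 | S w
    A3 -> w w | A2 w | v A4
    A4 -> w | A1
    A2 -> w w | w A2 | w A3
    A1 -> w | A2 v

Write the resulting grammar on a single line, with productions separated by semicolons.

Directly left-recursive nonterminal: S.
For S: α = {w}, β = {v, w, w v w, v v A2}. Rewrite as S → β S' and S' → α S' | ε.

S -> v S' | w S' | w v w S' | v v A2 S'; A3 -> w w | A2 w | v A4; A4 -> w | A1; A2 -> w w | w A2 | w A3; A1 -> w | A2 v; S' -> w S' | eps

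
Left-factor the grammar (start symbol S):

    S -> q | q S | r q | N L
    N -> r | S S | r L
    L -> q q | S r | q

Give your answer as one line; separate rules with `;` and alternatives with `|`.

S has alternatives sharing prefix 'q': factor to S → q S' with S' → ε | S.
N has alternatives sharing prefix 'r': factor to N → r N' with N' → ε | L.
L has alternatives sharing prefix 'q': factor to L → q L' with L' → q | ε.

S -> r q | N L | q S'; N -> S S | r N'; L -> S r | q L'; S' -> ε | S; N' -> ε | L; L' -> q | ε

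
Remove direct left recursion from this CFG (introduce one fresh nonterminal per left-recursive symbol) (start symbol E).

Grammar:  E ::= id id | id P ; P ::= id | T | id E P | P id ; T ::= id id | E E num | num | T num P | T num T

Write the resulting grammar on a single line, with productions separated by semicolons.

Directly left-recursive nonterminals: P, T.
For P: α = {id}, β = {id, T, id E P}. Rewrite as P → β P' and P' → α P' | ε.
For T: α = {num P, num T}, β = {id id, E E num, num}. Rewrite as T → β T' and T' → α T' | ε.

E ::= id id | id P; P ::= id P' | T P' | id E P P'; T ::= id id T' | E E num T' | num T'; P' ::= id P' | ε; T' ::= num P T' | num T T' | ε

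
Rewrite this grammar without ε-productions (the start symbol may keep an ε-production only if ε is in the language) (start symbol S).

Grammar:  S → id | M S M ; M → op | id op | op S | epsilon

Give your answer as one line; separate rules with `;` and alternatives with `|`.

S → id | M S M | M S | S M; M → op | id op | op S

Nullable nonterminals: {M}.
ε ∉ L(G), so no ε-production is kept.
Expand every rule over subsets of its nullable positions: S → M S M gives M S M | M S | S M.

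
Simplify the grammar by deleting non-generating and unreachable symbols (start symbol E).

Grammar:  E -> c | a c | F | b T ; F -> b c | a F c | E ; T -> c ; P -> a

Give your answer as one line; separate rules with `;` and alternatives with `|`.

Generating nonterminals: {E, F, P, T}.
Reachable from E after that: {E, F, T}.
Removed useless symbols: {P} and every production mentioning them.

E -> c | a c | F | b T; F -> b c | a F c | E; T -> c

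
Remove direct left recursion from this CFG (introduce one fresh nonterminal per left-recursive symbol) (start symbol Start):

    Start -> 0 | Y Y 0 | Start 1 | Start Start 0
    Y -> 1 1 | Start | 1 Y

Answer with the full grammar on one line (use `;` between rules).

Start is directly left-recursive.
For Start: α = {1, Start 0}, β = {0, Y Y 0}. Rewrite as Start → β Start1 and Start1 → α Start1 | ε.

Start -> 0 Start1 | Y Y 0 Start1; Y -> 1 1 | Start | 1 Y; Start1 -> 1 Start1 | Start 0 Start1 | ε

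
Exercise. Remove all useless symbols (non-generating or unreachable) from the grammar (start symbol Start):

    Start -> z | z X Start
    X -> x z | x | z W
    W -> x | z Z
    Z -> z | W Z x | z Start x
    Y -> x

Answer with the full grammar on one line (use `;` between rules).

Start -> z | z X Start; X -> x z | x | z W; W -> x | z Z; Z -> z | W Z x | z Start x

Generating nonterminals: {Start, W, X, Y, Z}.
Reachable from Start after that: {Start, W, X, Z}.
Removed useless symbols: {Y} and every production mentioning them.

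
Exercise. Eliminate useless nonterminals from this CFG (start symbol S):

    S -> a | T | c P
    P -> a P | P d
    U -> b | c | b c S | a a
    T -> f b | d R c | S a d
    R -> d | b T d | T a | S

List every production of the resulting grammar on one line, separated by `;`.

Generating nonterminals: {R, S, T, U}.
Reachable from S after that: {R, S, T}.
Removed useless symbols: {P, U} and every production mentioning them.

S -> a | T; T -> f b | d R c | S a d; R -> d | b T d | T a | S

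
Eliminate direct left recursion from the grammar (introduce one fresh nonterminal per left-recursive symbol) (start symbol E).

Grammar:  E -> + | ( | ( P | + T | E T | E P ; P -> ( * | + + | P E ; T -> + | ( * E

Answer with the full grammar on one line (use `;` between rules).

E -> + E' | ( E' | ( P E' | + T E'; P -> ( * P' | + + P'; T -> + | ( * E; E' -> T E' | P E' | ε; P' -> E P' | ε

Left recursion appears on E, P.
For E: α = {T, P}, β = {+, (, ( P, + T}. Rewrite as E → β E' and E' → α E' | ε.
For P: α = {E}, β = {( *, + +}. Rewrite as P → β P' and P' → α P' | ε.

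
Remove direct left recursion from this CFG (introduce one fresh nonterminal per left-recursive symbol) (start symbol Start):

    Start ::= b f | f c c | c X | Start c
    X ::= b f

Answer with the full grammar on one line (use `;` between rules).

Start ::= b f Start1 | f c c Start1 | c X Start1; X ::= b f; Start1 ::= c Start1 | ε

Left recursion appears on Start.
For Start: α = {c}, β = {b f, f c c, c X}. Rewrite as Start → β Start1 and Start1 → α Start1 | ε.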